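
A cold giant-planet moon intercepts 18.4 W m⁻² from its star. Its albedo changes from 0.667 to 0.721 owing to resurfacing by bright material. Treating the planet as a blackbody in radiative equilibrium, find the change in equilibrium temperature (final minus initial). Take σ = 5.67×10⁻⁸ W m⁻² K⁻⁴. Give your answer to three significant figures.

With α = 0.667, T₁ = 72.09 K.
With α = 0.721, T₂ = 68.98 K.
Change: 68.98 − 72.09 = -3.119 K.

-3.12 K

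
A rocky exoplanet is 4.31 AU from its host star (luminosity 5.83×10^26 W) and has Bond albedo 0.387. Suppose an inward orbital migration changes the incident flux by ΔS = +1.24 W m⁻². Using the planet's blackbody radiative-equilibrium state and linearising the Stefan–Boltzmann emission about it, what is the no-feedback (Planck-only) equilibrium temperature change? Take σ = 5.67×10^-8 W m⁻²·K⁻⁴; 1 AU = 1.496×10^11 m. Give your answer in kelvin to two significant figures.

0.37 K

d = 4.31 × 1.496×10^11 m = 6.448×10^11 m.
S = L/(4πd²) = 111.6 W m⁻².
Reference equilibrium: T_e = [S(1−α)/(4σ)]^(1/4) = 131.8 K.
TOA radiative forcing: ΔF = (1−α)ΔS/4 = 0.613·(+1.24)/4 = 0.1900 W m⁻².
Linearising σT⁴ gives d(σT⁴)/dT = 4σT_e³ = 0.5191 W m⁻² per K.
So ΔT₀ = 0.1900/0.5191 = 0.366 K.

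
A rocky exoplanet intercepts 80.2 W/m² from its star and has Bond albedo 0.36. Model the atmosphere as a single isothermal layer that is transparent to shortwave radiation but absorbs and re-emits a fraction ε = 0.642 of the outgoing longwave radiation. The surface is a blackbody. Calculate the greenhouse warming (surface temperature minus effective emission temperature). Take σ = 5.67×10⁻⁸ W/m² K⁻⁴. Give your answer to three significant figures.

The planet radiates to space at T_e = [S(1−α)/(4σ)]^(1/4) = 122.7 K.
The surface balance (absorbed SW + ε·downward IR = σT_s⁴) with T_a⁴ = T_s⁴/2 reduces to T_s = T_e·[2/(2−ε)]^¼ = 135.1 K.
The atmosphere warms the surface by 12.46 K.

12.5 kelvin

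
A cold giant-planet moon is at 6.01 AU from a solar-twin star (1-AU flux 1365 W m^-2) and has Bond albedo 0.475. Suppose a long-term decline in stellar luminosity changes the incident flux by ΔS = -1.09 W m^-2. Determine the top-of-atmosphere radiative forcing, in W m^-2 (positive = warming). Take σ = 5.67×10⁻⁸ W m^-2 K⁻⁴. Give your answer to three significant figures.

Flux at the orbit: S = 1365/(6.01)² = 37.79 W m^-2.
ΔF = Δ[S(1−α)]/4 = (1−0.475)·-1.09/4 = -0.1431 W m^-2.

-0.143 W m^-2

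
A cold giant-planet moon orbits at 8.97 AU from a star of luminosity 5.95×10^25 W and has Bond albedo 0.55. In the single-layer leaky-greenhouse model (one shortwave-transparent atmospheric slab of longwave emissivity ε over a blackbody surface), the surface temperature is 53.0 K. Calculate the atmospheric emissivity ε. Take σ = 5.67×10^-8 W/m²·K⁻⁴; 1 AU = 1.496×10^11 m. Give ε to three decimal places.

Orbital distance: d = 8.97 AU = 1.342×10^12 m.
Flux at the orbit: S = L/(4πd²) = 5.95×10^25/(4π·(1.34×10^12)²) = 2.629 W/m².
TOA balance gives T_e = 47.79 K.
Inverting T_s⁴ = 2T_e⁴/(2−ε): (T_e/T_s)⁴ = 0.6612, so ε = 2(1 − 0.6612) = 0.6776.

0.678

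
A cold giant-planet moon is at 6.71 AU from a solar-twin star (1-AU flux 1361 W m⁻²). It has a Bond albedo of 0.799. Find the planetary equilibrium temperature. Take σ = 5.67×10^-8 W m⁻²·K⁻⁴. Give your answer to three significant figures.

71.9 K

Flux at the orbit: S = 1361/(6.71)² = 30.23 W m⁻².
Absorbed flux (global mean): S(1−α)/4 = 30.23·0.201/4 = 1.519 W m⁻².
Balancing against σT⁴: T = (1.519/5.67×10⁻⁸)^(1/4) = 71.94 K.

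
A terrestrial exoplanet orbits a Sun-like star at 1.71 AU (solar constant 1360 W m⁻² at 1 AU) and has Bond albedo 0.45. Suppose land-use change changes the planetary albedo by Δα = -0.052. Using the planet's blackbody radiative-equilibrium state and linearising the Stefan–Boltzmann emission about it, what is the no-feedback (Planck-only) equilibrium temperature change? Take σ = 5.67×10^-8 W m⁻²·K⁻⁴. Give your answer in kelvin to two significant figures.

By the inverse-square law, S = 1360/1.71² = 465.1 W m⁻².
The baseline emission temperature is T_e = 183.3 K.
ΔF = −(S/4)Δα = −(465.1/4)×(-0.052) = 6.046 W m⁻².
Linearising σT⁴ gives d(σT⁴)/dT = 4σT_e³ = 1.396 W m⁻² per K.
ΔT₀ = ΔF/λ_P = 6.046/1.396 = 4.33 K.

4.3 kelvin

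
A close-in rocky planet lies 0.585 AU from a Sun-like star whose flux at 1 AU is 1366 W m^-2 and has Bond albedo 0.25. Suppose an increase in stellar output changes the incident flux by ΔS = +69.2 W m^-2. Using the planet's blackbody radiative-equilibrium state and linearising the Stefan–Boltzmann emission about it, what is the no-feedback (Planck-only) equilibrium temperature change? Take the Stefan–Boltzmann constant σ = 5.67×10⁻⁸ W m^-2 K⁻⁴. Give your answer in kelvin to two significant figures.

Irradiance scales as 1/d², so S = 1366 W m^-2 × (1/0.585)² = 3992 W m^-2.
Reference equilibrium: T_e = [S(1−α)/(4σ)]^(1/4) = 339.0 K.
Only a fraction (1−α) is absorbed and it's spread over 4πR², so ΔF = (1−α)ΔS/4 = 12.98 W m^-2.
Linearising σT⁴ gives d(σT⁴)/dT = 4σT_e³ = 8.832 W m^-2 per K.
ΔT₀ = ΔF/λ_P = 12.98/8.832 = 1.47 K.

1.5 K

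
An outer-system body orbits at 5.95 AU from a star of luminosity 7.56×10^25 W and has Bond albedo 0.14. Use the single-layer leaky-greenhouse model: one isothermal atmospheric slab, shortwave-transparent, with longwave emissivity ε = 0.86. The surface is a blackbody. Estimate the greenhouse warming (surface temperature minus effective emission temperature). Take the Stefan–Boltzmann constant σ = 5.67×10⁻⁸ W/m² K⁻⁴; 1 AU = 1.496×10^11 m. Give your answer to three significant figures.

Orbital distance: d = 5.95 AU = 8.901×10^11 m.
Spreading L over a sphere of radius d: S = 7.56×10^25/(4π·8.90×10^11²) = 7.593 W/m².
The planet radiates to space at T_e = [S(1−α)/(4σ)]^(1/4) = 73.25 K.
Surface balance with a leaky layer gives σT_s⁴ = σT_e⁴·2/(2−ε), so T_s = T_e·[2/(2−0.86)]^(1/4) = 84.30 K.
The atmosphere warms the surface by 11.05 K.

11.1 K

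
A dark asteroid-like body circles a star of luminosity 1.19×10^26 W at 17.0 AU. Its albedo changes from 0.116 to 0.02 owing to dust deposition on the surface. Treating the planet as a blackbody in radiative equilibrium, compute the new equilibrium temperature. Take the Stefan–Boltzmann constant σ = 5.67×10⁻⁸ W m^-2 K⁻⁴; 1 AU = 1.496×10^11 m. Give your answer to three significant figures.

50.2 K

d = 17.0 × 1.496×10^11 m = 2.543×10^12 m.
Flux at the orbit: S = L/(4πd²) = 1.19×10^26/(4π·(2.54×10^12)²) = 1.464 W m^-2.
T₂ = [S(1−α₂)/(4σ)]^(1/4) = [1.464·0.98/(4σ)]^(1/4) = 50.15 K.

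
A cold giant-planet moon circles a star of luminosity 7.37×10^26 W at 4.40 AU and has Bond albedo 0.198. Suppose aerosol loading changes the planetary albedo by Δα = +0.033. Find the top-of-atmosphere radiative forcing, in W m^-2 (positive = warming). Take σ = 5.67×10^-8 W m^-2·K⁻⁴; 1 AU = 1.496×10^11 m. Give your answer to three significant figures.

d = 4.40 × 1.496×10^11 m = 6.582×10^11 m.
Flux at the orbit: S = L/(4πd²) = 7.37×10^26/(4π·(6.58×10^11)²) = 135.4 W m^-2.
ΔF = −(S/4)Δα = −(135.4/4)×(+0.033) = -1.117 W m^-2.

-1.12 W m^-2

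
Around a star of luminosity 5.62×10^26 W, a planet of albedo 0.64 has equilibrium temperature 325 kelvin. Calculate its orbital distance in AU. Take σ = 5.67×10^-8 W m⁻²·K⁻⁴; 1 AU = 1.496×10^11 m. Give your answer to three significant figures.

0.533 AU

Required flux: S = 4σT⁴/(1−α) = 7029 W m⁻².
From L = 4πd²S, d = √(5.62×10^26/(4π·7029)) = 7.977×10^10 m = 0.5332 AU.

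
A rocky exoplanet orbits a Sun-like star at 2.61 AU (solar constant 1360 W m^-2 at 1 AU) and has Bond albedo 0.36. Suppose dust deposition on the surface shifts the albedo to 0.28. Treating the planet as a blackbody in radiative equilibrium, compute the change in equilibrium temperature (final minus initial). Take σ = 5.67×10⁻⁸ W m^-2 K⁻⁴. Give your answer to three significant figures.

4.60 K

By the inverse-square law, S = 1360/2.61² = 199.6 W m^-2.
Initial: T₁ = [S(1−0.36)/(4σ)]^(1/4) = 154.1 K.
After:  T₂ = [199.6·0.72/(4σ)]^(1/4) = 158.7 K.
Change: 158.7 − 154.1 = 4.604 K.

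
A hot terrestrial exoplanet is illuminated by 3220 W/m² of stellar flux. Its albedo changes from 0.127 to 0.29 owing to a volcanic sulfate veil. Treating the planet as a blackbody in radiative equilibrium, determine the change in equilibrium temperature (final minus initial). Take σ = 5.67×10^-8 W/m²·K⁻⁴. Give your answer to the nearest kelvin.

Before: T₁ = [3220·0.873/(4σ)]^(1/4) = 333.7 K.
After:  T₂ = [3220·0.71/(4σ)]^(1/4) = 316.9 K.
ΔT = T₂ − T₁ = -16.80 K.

-17 kelvin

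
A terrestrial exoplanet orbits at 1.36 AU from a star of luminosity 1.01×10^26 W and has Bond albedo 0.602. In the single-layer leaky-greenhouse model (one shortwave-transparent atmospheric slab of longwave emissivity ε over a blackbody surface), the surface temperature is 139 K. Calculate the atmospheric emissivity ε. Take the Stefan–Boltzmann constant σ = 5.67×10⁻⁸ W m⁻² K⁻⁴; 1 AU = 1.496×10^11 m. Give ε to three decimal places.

Orbital distance: d = 1.36 AU = 2.035×10^11 m.
Spreading L over a sphere of radius d: S = 1.01×10^26/(4π·2.03×10^11²) = 194.2 W m⁻².
First, T_e = [194.2·(1−0.602)/(4σ)]^(1/4) = 135.9 K.
Since (2−ε)/2 = (T_e/T_s)⁴ = 0.9127, ε = 0.1745.

0.175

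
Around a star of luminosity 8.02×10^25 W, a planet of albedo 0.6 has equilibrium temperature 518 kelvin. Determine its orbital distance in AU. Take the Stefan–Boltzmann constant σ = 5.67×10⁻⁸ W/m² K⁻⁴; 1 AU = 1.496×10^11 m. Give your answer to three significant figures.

Energy balance gives S = 4σT⁴/(1−α) = 40820 W/m².
Then d = [L/(4πS)]^(1/2) = 1.250×10^10 m, i.e. 0.08358 AU.

0.0836 AU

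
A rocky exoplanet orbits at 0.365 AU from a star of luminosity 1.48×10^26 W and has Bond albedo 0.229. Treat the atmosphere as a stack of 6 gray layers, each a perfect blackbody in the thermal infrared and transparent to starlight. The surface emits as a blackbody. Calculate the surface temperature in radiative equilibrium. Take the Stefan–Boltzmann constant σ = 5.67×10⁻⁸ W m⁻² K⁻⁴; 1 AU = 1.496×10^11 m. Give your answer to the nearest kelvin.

Orbital distance: d = 0.365 AU = 5.460×10^10 m.
Flux at the orbit: S = L/(4πd²) = 1.48×10^26/(4π·(5.46×10^10)²) = 3950 W m⁻².
Top-of-atmosphere balance: σT_e⁴ = S(1−α)/4 = 761.4 W m⁻² → T_e = 340.4 K.
Layer-by-layer balance gives σT_s⁴ = (N+1)σT_e⁴, so T_s = 7^¼·340.4 = 553.7 K.

554 K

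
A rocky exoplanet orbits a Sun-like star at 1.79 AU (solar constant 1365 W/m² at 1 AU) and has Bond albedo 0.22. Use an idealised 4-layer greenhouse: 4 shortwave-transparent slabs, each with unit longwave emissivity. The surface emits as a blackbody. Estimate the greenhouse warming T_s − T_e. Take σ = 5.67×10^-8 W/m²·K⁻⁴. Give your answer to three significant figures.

96.9 K

By the inverse-square law, S = 1365/1.79² = 426.0 W/m².
OLR = S(1−α)/4 = 83.07 W/m²; the top layer radiates at T_e = 195.6 K.
Surface: T_s = (5)^¼·T_e = 292.6 K.
Warming: T_s − T_e = 96.91 K.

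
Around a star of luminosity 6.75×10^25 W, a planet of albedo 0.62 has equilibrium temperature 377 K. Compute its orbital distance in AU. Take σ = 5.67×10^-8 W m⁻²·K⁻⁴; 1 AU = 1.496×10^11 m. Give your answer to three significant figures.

0.141 AU

The flux needed for this T is 4σT⁴/(1−0.62) = 12060 W m⁻².
S = L/(4πd²) → d = √(L/4πS) = √(6.75×10^25/(4π·12060)) = 2.111×10^10 m = 0.1411 AU.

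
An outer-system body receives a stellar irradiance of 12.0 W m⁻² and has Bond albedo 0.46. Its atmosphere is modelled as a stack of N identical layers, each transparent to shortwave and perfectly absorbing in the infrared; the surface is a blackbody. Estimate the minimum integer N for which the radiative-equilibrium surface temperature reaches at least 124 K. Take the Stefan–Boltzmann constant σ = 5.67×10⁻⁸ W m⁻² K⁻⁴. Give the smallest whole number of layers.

8

Top-of-atmosphere balance: σT_e⁴ = S(1−α)/4 = 1.620 W m⁻² → T_e = 73.11 K.
Need (N+1)T_e⁴ ≥ T_s⁴, i.e. N+1 ≥ (124/73.11)⁴ = 8.275.
The minimum whole number is N = 8.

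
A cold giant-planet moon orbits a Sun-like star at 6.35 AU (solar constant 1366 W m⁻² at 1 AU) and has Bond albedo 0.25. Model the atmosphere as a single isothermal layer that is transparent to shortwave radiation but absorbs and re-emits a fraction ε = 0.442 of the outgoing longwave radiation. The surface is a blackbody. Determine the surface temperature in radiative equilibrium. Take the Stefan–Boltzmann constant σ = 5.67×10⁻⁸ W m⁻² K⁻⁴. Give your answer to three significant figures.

110 kelvin

By the inverse-square law, S = 1366/6.35² = 33.88 W m⁻².
The planet radiates to space at T_e = [S(1−α)/(4σ)]^(1/4) = 102.9 K.
Surface balance with a leaky layer gives σT_s⁴ = σT_e⁴·2/(2−ε), so T_s = T_e·[2/(2−0.442)]^(1/4) = 109.5 K.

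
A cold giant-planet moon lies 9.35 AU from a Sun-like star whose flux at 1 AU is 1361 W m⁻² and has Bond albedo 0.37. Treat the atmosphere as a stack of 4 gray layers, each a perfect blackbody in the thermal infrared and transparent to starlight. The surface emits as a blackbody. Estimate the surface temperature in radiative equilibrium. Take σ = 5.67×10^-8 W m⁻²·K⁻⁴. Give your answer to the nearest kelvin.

Irradiance scales as 1/d², so S = 1361 W m⁻² × (1/9.35)² = 15.57 W m⁻².
OLR = S(1−α)/4 = 2.452 W m⁻²; the top layer radiates at T_e = 81.09 K.
With N = 4 opaque layers, T_s = (N+1)^(1/4)·T_e = 5^(1/4)·81.09 = 121.3 K.

121 K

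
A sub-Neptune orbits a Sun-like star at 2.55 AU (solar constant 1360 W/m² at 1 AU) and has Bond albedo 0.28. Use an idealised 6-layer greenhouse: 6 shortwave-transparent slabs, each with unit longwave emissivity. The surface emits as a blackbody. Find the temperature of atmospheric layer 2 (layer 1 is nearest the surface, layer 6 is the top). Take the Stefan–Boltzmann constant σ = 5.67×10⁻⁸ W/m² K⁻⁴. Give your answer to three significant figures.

240 K

Irradiance scales as 1/d², so S = 1360 W/m² × (1/2.55)² = 209.2 W/m².
The effective emission temperature is T_e = [S(1−α)/(4σ)]^¼ = 160.5 K.
In the N-layer model, layer k (counted from the surface) has T_k = (N+1−k)^(1/4)·T_e.
With k = 2: T_2 = (6+1−2)^¼·160.5 K = 240.0 K.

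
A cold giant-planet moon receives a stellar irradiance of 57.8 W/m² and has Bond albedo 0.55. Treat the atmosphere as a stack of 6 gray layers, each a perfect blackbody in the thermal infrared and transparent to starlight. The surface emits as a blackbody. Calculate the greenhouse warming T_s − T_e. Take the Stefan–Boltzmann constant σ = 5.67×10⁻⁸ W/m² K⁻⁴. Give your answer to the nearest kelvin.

65 K

The effective emission temperature is T_e = [S(1−α)/(4σ)]^¼ = 103.5 K.
Surface: T_s = (7)^¼·T_e = 168.3 K.
Warming: T_s − T_e = 64.84 K.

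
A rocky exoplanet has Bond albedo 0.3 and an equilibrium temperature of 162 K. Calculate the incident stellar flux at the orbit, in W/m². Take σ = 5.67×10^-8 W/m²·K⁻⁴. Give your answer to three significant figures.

Invert the energy balance for S: S = 4σT⁴/(1−α).
σT⁴ = 5.67×10⁻⁸·(162)⁴ = 39.05 W/m².
So S = 4×39.05/(1−0.3) = 223.2 W/m².

223 W/m²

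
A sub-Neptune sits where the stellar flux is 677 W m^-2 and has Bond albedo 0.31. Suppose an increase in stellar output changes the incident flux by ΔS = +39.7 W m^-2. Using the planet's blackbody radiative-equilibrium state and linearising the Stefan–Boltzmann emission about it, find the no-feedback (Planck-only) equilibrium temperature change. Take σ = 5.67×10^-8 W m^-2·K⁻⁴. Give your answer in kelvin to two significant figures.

3.1 kelvin

Reference equilibrium: T_e = [S(1−α)/(4σ)]^(1/4) = 213.0 K.
Only a fraction (1−α) is absorbed and it's spread over 4πR², so ΔF = (1−α)ΔS/4 = 6.848 W m^-2.
Linearising σT⁴ gives d(σT⁴)/dT = 4σT_e³ = 2.193 W m^-2 per K.
Hence the no-feedback warming is ΔF/(4σT_e³) = 3.12 K.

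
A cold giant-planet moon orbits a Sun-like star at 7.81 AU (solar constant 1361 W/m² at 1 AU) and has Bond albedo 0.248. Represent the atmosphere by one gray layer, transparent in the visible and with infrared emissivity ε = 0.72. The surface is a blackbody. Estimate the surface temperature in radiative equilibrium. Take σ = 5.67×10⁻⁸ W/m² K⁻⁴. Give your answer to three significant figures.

104 kelvin

Irradiance scales as 1/d², so S = 1361 W/m² × (1/7.81)² = 22.31 W/m².
The planet radiates to space at T_e = [S(1−α)/(4σ)]^(1/4) = 92.74 K.
Surface balance with a leaky layer gives σT_s⁴ = σT_e⁴·2/(2−ε), so T_s = T_e·[2/(2−0.72)]^(1/4) = 103.7 K.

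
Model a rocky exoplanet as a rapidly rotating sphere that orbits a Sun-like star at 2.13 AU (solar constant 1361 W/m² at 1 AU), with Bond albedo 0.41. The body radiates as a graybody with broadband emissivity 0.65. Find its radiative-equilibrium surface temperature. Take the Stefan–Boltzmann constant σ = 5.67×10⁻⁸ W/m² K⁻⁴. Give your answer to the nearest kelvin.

186 kelvin

Irradiance scales as 1/d², so S = 1361 W/m² × (1/2.13)² = 300.0 W/m².
Averaging over the sphere, the absorbed flux is S(1−α)/4 = 44.25 W/m².
Radiative balance εσT⁴ = 44.25 gives T = [44.25/(0.65·σ)]^(1/4) = 186.1 K.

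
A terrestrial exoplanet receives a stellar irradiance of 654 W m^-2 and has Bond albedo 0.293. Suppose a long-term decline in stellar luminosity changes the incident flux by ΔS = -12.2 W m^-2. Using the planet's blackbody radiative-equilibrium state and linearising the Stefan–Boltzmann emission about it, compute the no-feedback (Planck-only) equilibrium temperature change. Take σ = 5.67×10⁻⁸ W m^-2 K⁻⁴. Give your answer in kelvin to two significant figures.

Reference equilibrium: T_e = [S(1−α)/(4σ)]^(1/4) = 212.5 K.
Only a fraction (1−α) is absorbed and it's spread over 4πR², so ΔF = (1−α)ΔS/4 = -2.156 W m^-2.
Linearising σT⁴ gives d(σT⁴)/dT = 4σT_e³ = 2.176 W m^-2 per K.
ΔT₀ = ΔF/λ_P = -2.156/2.176 = -0.991 K.

-0.99 kelvin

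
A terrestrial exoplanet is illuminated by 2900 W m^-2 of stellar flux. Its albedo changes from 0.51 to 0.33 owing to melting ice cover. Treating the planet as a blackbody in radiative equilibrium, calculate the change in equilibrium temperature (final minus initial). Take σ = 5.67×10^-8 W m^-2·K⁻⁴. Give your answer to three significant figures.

With α = 0.51, T₁ = 281.3 K.
After:  T₂ = [2900·0.67/(4σ)]^(1/4) = 304.2 K.
Change: 304.2 − 281.3 = 22.89 K.

22.9 K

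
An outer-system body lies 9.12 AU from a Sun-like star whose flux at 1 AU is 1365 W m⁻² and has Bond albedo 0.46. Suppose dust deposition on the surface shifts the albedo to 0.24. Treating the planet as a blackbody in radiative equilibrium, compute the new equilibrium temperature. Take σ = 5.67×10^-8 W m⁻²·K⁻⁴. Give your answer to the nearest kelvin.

86 kelvin

Irradiance scales as 1/d², so S = 1365 W m⁻² × (1/9.12)² = 16.41 W m⁻².
New equilibrium: T₂ = [(1−0.24)·16.41/(4σ)]^(1/4) = 86.11 K.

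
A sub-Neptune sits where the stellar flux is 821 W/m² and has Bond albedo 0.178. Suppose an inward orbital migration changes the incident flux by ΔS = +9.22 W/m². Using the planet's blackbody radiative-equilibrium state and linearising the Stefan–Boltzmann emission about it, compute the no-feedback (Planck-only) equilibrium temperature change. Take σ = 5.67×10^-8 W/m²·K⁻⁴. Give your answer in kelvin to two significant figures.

Unperturbed T_e = [821.0·(1−0.178)/(4σ)]^¼ = 233.6 K.
ΔF = Δ[S(1−α)]/4 = (1−0.178)·+9.22/4 = 1.895 W/m².
Linearising σT⁴ gives d(σT⁴)/dT = 4σT_e³ = 2.889 W/m² per K.
So ΔT₀ = 1.895/2.889 = 0.656 K.

0.66 kelvin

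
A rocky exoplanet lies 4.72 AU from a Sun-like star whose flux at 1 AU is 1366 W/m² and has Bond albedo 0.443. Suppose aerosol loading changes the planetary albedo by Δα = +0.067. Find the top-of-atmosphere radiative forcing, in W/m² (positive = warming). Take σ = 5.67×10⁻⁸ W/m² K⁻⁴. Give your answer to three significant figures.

By the inverse-square law, S = 1366/4.72² = 61.31 W/m².
ΔF = −(S/4)Δα = −(61.31/4)×(+0.067) = -1.027 W/m².

-1.03 W/m²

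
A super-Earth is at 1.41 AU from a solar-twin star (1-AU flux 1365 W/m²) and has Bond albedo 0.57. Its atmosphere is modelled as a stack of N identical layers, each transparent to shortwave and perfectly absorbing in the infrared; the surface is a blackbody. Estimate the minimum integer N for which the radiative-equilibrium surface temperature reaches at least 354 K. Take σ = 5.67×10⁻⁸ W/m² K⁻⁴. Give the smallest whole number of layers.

Flux at the orbit: S = 1365/(1.41)² = 686.6 W/m².
OLR = S(1−α)/4 = 73.81 W/m²; the top layer radiates at T_e = 189.9 K.
Need (N+1)T_e⁴ ≥ T_s⁴, i.e. N+1 ≥ (354/189.9)⁴ = 12.064.
Rounding up, N = 12.

12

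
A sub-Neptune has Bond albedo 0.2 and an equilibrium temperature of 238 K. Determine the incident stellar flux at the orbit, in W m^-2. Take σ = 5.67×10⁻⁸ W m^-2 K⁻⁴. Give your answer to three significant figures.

910 W m^-2

Invert the energy balance for S: S = 4σT⁴/(1−α).
The emitted flux is σT⁴ = 181.9 W m^-2.
So S = 4×181.9/(1−0.2) = 909.6 W m^-2.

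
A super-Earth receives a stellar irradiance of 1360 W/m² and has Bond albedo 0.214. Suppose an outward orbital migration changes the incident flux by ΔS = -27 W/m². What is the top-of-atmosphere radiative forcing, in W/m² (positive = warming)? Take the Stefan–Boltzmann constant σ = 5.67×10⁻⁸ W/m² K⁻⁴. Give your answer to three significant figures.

ΔF = Δ[S(1−α)]/4 = (1−0.214)·-27/4 = -5.306 W/m².

-5.31 W/m²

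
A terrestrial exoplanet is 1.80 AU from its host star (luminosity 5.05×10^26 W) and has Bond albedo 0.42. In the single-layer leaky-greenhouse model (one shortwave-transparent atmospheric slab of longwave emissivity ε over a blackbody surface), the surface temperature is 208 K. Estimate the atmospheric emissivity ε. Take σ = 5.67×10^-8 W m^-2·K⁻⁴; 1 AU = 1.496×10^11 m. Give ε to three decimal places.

0.486

Orbital distance: d = 1.80 AU = 2.693×10^11 m.
Flux at the orbit: S = L/(4πd²) = 5.05×10^26/(4π·(2.69×10^11)²) = 554.2 W m^-2.
TOA balance gives T_e = 194.0 K.
Since (2−ε)/2 = (T_e/T_s)⁴ = 0.7572, ε = 0.4856.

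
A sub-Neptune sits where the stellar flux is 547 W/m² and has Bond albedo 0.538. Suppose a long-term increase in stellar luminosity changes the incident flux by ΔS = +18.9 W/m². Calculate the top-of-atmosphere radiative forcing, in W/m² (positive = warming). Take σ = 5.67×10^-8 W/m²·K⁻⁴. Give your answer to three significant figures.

Only a fraction (1−α) is absorbed and it's spread over 4πR², so ΔF = (1−α)ΔS/4 = 2.183 W/m².

2.18 W/m²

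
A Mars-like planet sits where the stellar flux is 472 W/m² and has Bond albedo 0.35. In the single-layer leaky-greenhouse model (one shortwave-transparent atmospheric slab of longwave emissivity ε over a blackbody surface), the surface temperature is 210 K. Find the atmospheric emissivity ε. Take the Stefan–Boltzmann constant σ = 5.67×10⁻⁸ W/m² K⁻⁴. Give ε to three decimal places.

0.609

TOA balance gives T_e = 191.8 K.
Inverting T_s⁴ = 2T_e⁴/(2−ε): (T_e/T_s)⁴ = 0.6956, so ε = 2(1 − 0.6956) = 0.6089.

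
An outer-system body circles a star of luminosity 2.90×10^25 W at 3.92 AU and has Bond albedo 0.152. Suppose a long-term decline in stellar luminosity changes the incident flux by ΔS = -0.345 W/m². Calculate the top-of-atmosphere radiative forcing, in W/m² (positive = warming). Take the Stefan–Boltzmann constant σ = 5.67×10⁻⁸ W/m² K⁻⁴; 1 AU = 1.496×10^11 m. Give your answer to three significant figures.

-0.0731 W/m²

d = 3.92 × 1.496×10^11 m = 5.864×10^11 m.
Flux at the orbit: S = L/(4πd²) = 2.90×10^25/(4π·(5.86×10^11)²) = 6.710 W/m².
Only a fraction (1−α) is absorbed and it's spread over 4πR², so ΔF = (1−α)ΔS/4 = -0.07314 W/m².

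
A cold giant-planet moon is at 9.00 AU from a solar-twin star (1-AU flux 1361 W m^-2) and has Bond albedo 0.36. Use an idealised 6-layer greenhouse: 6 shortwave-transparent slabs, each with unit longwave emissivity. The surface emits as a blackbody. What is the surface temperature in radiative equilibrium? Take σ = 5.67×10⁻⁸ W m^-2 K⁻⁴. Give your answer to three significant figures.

135 K

Irradiance scales as 1/d², so S = 1361 W m^-2 × (1/9.00)² = 16.80 W m^-2.
The effective emission temperature is T_e = [S(1−α)/(4σ)]^¼ = 82.98 K.
With N = 6 opaque layers, T_s = (N+1)^(1/4)·T_e = 7^(1/4)·82.98 = 135.0 K.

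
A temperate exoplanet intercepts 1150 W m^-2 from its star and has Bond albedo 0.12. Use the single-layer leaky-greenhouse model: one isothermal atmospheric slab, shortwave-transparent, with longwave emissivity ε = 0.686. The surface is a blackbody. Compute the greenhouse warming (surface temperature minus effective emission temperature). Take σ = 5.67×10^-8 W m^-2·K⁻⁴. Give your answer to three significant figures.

Effective emission temperature (TOA balance): σT_e⁴ = S(1−α)/4 = 253.0 W m^-2 → T_e = 258.5 K.
Surface balance with a leaky layer gives σT_s⁴ = σT_e⁴·2/(2−ε), so T_s = T_e·[2/(2−0.686)]^(1/4) = 287.1 K.
The atmosphere warms the surface by 28.62 K.

28.6 K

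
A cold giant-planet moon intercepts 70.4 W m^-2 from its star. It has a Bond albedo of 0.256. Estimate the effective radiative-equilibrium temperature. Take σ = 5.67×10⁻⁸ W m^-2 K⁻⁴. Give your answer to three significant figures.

123 K

The planet absorbs (1−α)S over its disc πR² and re-emits over 4πR², so the mean absorbed flux is (1−0.256)·70.40/4 = 13.09 W m^-2.
In equilibrium σT⁴ equals this, so T = 123.3 K.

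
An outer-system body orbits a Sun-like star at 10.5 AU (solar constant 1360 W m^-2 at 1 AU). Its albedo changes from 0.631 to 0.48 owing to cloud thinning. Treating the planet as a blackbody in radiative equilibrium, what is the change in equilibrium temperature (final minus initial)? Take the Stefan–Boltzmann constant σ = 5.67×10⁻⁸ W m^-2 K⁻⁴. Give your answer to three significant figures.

5.99 K

Flux at the orbit: S = 1360/(10.5)² = 12.34 W m^-2.
Before: T₁ = [12.34·0.369/(4σ)]^(1/4) = 66.93 K.
After:  T₂ = [12.34·0.52/(4σ)]^(1/4) = 72.93 K.
ΔT = T₂ − T₁ = 5.993 K.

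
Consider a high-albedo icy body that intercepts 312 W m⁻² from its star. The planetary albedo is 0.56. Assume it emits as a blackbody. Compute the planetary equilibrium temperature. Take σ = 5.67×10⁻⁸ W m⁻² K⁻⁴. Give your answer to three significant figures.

157 K

The planet absorbs (1−α)S over its disc πR² and re-emits over 4πR², so the mean absorbed flux is (1−0.56)·312.0/4 = 34.32 W m⁻².
Balancing against σT⁴: T = (34.32/5.67×10⁻⁸)^(1/4) = 156.9 K.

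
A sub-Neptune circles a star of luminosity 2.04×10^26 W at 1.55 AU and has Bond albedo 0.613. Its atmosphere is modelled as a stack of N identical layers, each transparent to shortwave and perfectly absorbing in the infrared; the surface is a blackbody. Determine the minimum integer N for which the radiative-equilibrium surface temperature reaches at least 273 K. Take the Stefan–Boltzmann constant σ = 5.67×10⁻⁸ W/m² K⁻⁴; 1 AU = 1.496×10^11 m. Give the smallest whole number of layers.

10

d = 1.55 × 1.496×10^11 m = 2.319×10^11 m.
Spreading L over a sphere of radius d: S = 2.04×10^26/(4π·2.32×10^11²) = 301.9 W/m².
The effective emission temperature is T_e = [S(1−α)/(4σ)]^¼ = 150.7 K.
Need (N+1)T_e⁴ ≥ T_s⁴, i.e. N+1 ≥ (273/150.7)⁴ = 10.782.
Rounding up, N = 10.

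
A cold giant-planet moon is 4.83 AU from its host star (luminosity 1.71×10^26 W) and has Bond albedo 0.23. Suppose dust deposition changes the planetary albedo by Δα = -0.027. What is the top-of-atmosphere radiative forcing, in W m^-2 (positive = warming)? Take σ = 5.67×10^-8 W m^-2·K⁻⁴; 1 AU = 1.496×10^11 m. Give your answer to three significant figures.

d = 4.83 × 1.496×10^11 m = 7.226×10^11 m.
Flux at the orbit: S = L/(4πd²) = 1.71×10^26/(4π·(7.23×10^11)²) = 26.06 W m^-2.
ΔF = −(S/4)Δα = −(26.06/4)×(-0.027) = 0.1759 W m^-2.

0.176 W m^-2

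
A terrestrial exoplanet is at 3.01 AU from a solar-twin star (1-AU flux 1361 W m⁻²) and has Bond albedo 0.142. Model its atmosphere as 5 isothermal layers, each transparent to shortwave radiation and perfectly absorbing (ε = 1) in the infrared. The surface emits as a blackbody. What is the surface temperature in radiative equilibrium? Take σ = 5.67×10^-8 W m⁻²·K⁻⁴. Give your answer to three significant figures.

By the inverse-square law, S = 1361/3.01² = 150.2 W m⁻².
The effective emission temperature is T_e = [S(1−α)/(4σ)]^¼ = 154.4 K.
With N = 5 opaque layers, T_s = (N+1)^(1/4)·T_e = 6^(1/4)·154.4 = 241.6 K.

242 kelvin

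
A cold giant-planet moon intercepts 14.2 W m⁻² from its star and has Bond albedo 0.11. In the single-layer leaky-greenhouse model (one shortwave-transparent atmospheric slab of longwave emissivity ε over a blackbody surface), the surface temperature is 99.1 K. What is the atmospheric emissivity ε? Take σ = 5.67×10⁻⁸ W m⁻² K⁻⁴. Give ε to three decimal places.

0.844

First, T_e = [14.20·(1−0.11)/(4σ)]^(1/4) = 86.40 K.
T_s⁴ = T_e⁴·2/(2−ε) → ε = 2 − 2(T_e/T_s)⁴ = 2 − 2·(86.40/99.1)⁴ = 0.8445.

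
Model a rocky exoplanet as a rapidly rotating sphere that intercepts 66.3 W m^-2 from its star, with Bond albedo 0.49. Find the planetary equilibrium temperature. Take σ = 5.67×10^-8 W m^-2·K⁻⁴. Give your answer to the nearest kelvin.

Absorbed flux (global mean): S(1−α)/4 = 66.30·0.51/4 = 8.453 W m^-2.
In equilibrium σT⁴ equals this, so T = 110.5 K.

110 K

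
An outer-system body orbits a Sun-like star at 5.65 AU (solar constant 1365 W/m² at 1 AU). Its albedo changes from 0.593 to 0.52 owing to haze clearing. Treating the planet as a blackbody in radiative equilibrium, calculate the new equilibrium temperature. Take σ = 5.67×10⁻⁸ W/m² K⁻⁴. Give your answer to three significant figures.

97.5 kelvin

Flux at the orbit: S = 1365/(5.65)² = 42.76 W/m².
New equilibrium: T₂ = [(1−0.52)·42.76/(4σ)]^(1/4) = 97.53 K.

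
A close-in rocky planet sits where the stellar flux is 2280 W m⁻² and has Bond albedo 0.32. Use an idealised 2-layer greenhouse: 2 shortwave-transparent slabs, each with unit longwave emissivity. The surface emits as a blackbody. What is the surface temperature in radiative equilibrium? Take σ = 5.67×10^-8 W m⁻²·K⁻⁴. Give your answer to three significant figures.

378 K

Top-of-atmosphere balance: σT_e⁴ = S(1−α)/4 = 387.6 W m⁻² → T_e = 287.5 K.
For an N-layer opaque stack, T_s⁴ = (N+1)T_e⁴, hence T_s = (3)^(1/4)×287.5 K = 378.4 K.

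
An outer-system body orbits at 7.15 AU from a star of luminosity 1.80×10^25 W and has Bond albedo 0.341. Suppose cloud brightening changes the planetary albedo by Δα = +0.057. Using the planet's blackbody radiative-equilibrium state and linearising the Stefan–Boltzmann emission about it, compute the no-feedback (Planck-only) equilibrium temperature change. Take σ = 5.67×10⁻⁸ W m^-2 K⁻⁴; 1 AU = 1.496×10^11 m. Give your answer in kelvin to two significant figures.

d = 7.15 × 1.496×10^11 m = 1.070×10^12 m.
S = L/(4πd²) = 1.252 W m^-2.
Reference equilibrium: T_e = [S(1−α)/(4σ)]^(1/4) = 43.67 K.
ΔF = −(S/4)Δα = −(1.252/4)×(+0.057) = -0.01784 W m^-2.
The Planck feedback parameter is 4σT_e³ = 0.01889 W m^-2/K.
So ΔT₀ = -0.01784/0.01889 = -0.944 K.

-0.94 K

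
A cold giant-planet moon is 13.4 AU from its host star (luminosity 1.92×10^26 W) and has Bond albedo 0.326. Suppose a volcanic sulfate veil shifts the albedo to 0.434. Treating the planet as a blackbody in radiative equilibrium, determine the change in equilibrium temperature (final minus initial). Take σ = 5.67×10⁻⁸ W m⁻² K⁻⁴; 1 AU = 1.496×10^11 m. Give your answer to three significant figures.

-2.48 K

Orbital distance: d = 13.4 AU = 2.005×10^12 m.
Spreading L over a sphere of radius d: S = 1.92×10^26/(4π·2.00×10^12²) = 3.802 W m⁻².
Before: T₁ = [3.802·0.674/(4σ)]^(1/4) = 57.98 K.
After:  T₂ = [3.802·0.566/(4σ)]^(1/4) = 55.50 K.
Change: 55.50 − 57.98 = -2.477 K.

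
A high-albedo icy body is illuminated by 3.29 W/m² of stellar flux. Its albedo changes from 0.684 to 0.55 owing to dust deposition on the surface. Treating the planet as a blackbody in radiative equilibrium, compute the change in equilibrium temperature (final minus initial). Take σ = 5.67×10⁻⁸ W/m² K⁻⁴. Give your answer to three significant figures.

Before: T₁ = [3.290·0.316/(4σ)]^(1/4) = 46.27 K.
With α = 0.55, T₂ = 50.55 K.
Change: 50.55 − 46.27 = 4.275 K.

4.28 kelvin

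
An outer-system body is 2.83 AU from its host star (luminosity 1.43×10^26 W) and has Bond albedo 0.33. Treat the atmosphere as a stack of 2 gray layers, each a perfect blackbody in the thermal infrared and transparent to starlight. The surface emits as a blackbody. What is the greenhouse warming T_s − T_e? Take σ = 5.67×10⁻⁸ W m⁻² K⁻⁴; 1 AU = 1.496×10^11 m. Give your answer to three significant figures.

Orbital distance: d = 2.83 AU = 4.234×10^11 m.
Spreading L over a sphere of radius d: S = 1.43×10^26/(4π·4.23×10^11²) = 63.49 W m⁻².
Top-of-atmosphere balance: σT_e⁴ = S(1−α)/4 = 10.63 W m⁻² → T_e = 117.0 K.
T_s = (N+1)^(1/4)·T_e = 154.0 K.
Warming: T_s − T_e = 36.99 K.

37.0 K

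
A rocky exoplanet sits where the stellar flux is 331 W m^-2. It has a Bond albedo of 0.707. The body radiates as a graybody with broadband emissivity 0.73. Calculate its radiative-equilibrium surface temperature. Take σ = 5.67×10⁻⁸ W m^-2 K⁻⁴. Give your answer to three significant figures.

156 K

Averaging over the sphere, the absorbed flux is S(1−α)/4 = 24.25 W m^-2.
Equating to εσT⁴ with ε = 0.73: T = (24.25/0.73σ)^(1/4) = 155.6 K.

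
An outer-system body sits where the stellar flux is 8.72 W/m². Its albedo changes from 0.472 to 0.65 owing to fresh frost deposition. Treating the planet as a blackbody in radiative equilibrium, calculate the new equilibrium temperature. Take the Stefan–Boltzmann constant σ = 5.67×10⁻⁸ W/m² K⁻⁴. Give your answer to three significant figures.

New equilibrium: T₂ = [(1−0.65)·8.720/(4σ)]^(1/4) = 60.57 K.

60.6 K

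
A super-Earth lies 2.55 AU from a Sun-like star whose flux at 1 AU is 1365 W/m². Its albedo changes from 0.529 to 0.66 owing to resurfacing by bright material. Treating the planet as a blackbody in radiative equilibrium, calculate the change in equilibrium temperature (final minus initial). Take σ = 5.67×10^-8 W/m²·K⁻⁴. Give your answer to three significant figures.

-11.3 K

Flux at the orbit: S = 1365/(2.55)² = 209.9 W/m².
With α = 0.529, T₁ = 144.5 K.
With α = 0.66, T₂ = 133.2 K.
ΔT = T₂ − T₁ = -11.31 K.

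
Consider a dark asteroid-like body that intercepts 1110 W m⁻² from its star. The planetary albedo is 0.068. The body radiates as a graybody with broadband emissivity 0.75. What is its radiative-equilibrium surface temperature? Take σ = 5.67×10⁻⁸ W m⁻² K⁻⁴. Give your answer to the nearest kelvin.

279 K

The planet absorbs (1−α)S over its disc πR² and re-emits over 4πR², so the mean absorbed flux is (1−0.068)·1110/4 = 258.6 W m⁻².
Equating to εσT⁴ with ε = 0.75: T = (258.6/0.75σ)^(1/4) = 279.3 K.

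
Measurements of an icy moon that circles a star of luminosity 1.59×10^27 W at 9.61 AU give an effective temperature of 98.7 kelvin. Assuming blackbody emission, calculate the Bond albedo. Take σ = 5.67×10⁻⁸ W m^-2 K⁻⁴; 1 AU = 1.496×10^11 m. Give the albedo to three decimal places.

0.648

Orbital distance: d = 9.61 AU = 1.438×10^12 m.
Flux at the orbit: S = L/(4πd²) = 1.59×10^27/(4π·(1.44×10^12)²) = 61.22 W m^-2.
From σT⁴ = S(1−α)/4 we invert for α: 1−α = 4σT⁴/S.
σT⁴ = 5.381 W m^-2, so 4σT⁴ = 21.52 W m^-2.
1−α = 21.52/61.22 = 0.3516, so α = 0.6484.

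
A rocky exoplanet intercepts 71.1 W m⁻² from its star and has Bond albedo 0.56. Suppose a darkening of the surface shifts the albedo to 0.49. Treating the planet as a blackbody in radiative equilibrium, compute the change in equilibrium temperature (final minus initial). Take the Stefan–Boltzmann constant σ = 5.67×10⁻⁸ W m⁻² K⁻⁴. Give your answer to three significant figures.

4.07 K

Initial: T₁ = [S(1−0.56)/(4σ)]^(1/4) = 108.4 K.
After:  T₂ = [71.10·0.51/(4σ)]^(1/4) = 112.4 K.
Change: 112.4 − 108.4 = 4.075 K.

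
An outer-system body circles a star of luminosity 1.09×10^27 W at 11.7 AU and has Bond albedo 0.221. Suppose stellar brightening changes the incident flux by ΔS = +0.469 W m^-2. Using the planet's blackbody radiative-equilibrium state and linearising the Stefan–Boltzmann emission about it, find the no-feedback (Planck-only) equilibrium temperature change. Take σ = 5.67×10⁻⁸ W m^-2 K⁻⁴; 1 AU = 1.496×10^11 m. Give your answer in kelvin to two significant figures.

Orbital distance: d = 11.7 AU = 1.750×10^12 m.
Flux at the orbit: S = L/(4πd²) = 1.09×10^27/(4π·(1.75×10^12)²) = 28.31 W m^-2.
Reference equilibrium: T_e = [S(1−α)/(4σ)]^(1/4) = 99.30 K.
Only a fraction (1−α) is absorbed and it's spread over 4πR², so ΔF = (1−α)ΔS/4 = 0.09134 W m^-2.
Planck response: λ_P = 4σT_e³ = 4·5.67×10⁻⁸·(99.30)³ = 0.2221 W m^-2/K.
So ΔT₀ = 0.09134/0.2221 = 0.411 K.

0.41 K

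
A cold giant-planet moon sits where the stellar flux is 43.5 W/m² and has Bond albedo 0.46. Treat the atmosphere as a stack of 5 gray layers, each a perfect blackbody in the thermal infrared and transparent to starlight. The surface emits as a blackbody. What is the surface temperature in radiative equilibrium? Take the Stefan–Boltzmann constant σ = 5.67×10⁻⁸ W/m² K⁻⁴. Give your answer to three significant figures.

OLR = S(1−α)/4 = 5.873 W/m²; the top layer radiates at T_e = 100.9 K.
Layer-by-layer balance gives σT_s⁴ = (N+1)σT_e⁴, so T_s = 6^¼·100.9 = 157.9 K.

158 kelvin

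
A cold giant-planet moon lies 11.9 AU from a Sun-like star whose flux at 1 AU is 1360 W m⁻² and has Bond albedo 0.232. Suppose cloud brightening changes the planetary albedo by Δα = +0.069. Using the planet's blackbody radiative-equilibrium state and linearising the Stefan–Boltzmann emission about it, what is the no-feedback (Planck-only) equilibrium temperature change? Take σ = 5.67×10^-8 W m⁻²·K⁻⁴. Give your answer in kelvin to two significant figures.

By the inverse-square law, S = 1360/11.9² = 9.604 W m⁻².
Unperturbed T_e = [9.604·(1−0.232)/(4σ)]^¼ = 75.52 K.
The change in absorbed flux is Δ[S(1−α)/4] = −SΔα/4 = -0.1657 W m⁻².
Planck response: λ_P = 4σT_e³ = 4·5.67×10⁻⁸·(75.52)³ = 0.09767 W m⁻²/K.
So ΔT₀ = -0.1657/0.09767 = -1.70 K.

-1.7 K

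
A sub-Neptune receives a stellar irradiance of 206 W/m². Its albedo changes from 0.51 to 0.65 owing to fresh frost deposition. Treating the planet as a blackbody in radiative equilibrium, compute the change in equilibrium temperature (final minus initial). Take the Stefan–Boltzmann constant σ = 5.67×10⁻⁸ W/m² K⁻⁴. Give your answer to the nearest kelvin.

With α = 0.51, T₁ = 145.2 K.
With α = 0.65, T₂ = 133.5 K.
ΔT = T₂ − T₁ = -11.72 K.

-12 K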